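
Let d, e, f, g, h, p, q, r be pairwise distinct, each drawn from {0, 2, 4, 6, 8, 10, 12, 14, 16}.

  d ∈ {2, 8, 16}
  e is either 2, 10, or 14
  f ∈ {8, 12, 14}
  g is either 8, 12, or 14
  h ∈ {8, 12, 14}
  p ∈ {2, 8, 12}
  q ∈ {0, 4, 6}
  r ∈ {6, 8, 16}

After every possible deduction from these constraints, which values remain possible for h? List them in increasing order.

8, 12, 14

f, g, h between them cover only {8, 12, 14} — a naked triple. Remove those values from d, e, p, r.
p's domain is down to {2}, so p = 2. Remove 2 from d, e.
d has just one choice, so d = 16. So r can't be 16.
e has just one choice, so e = 10.
r must be 6 (only option left). Remove 6 from q.
No further eliminations apply; h can still be any of 8, 12, 14.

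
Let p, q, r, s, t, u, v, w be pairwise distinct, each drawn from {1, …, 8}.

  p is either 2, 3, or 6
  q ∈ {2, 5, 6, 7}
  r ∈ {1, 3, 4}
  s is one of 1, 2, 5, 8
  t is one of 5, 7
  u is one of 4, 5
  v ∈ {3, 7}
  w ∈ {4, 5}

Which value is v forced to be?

3

The 8 variables together cover exactly {1, 2, 3, 4, 5, 6, 7, 8} — 8 values for 8 variables — and 8 appears only in s's list, so s = 8.
The 7 still-open variables draw from only 7 values {1, 2, 3, 4, 5, 6, 7}, so each is used; only r can be 1, hence r = 1.
The 2 variables u and w are confined to {4, 5}, which locks those values in; drop them from q, t.
t's domain is down to {7}, so t = 7. Strike 7 from q, v.
So v = 3.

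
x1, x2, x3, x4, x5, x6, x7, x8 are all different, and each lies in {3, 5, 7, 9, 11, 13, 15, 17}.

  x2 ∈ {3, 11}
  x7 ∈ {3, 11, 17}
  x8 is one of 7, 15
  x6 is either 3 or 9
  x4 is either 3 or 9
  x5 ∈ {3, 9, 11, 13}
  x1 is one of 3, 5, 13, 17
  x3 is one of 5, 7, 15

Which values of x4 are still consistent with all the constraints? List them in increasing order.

3, 9

The 2 variables x4 and x6 are confined to {3, 9}, which locks those values in; drop them from x1, x2, x5, x7.
x2 has just one choice, so x2 = 11. Strike 11 from x5, x7.
x5 has just one choice, so x5 = 13. Strike 13 from x1.
x7's domain is down to {17}, so x7 = 17. So x1 can't be 17.
x1's domain is down to {5}, so x1 = 5. Eliminate 5 elsewhere: x3.
No further eliminations apply; x4 can still be any of 3, 9.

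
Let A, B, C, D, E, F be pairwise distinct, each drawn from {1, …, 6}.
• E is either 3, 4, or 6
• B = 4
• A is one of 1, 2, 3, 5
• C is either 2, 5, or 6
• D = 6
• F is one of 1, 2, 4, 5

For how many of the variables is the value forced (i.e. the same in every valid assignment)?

B's domain is down to {4}, so B = 4. So E, F can't be 4.
D has just one choice, so D = 6. So C, E can't be 6.
That leaves E = 3. Strike 3 from A.
Determined: B=4, D=6, E=3. The other variables each still have more than one consistent value. That makes 3.

3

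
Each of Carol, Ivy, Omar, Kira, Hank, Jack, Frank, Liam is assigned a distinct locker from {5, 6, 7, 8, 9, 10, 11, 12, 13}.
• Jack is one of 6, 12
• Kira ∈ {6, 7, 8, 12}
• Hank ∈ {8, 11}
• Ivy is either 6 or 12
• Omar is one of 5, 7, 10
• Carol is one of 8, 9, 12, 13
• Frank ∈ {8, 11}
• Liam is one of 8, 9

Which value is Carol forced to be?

13

Ivy and Jack between them cover only {6, 12} — a naked pair. Remove those values from Carol, Kira.
Hank and Frank between them cover only {8, 11} — a naked pair. Remove those values from Carol, Kira, Liam.
Kira's domain is down to {7}, so Kira = 7. Strike 7 from Omar.
Liam's domain is down to {9}, so Liam = 9. Eliminate 9 elsewhere: Carol.
So Carol = 13.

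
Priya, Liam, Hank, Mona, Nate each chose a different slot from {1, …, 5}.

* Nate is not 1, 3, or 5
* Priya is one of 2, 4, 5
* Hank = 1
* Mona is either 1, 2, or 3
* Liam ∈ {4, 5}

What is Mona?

3

Hank has just one choice, so Hank = 1. Strike 1 from Mona.
The 4 still-open variables draw from only 4 values {2, 3, 4, 5}, so each is used; only Mona can be 3, hence Mona = 3.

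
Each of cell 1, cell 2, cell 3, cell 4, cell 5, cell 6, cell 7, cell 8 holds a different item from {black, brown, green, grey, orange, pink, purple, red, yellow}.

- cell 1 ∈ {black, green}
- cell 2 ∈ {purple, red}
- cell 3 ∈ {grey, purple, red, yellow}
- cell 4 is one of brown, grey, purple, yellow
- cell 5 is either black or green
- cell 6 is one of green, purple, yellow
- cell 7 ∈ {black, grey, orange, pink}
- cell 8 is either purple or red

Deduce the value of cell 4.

cell 1 and cell 5 between them cover only {black, green} — a naked pair. Remove those values from cell 6, cell 7.
cell 2 and cell 8 between them cover only {purple, red} — a naked pair. Remove those values from cell 3, cell 4, cell 6.
cell 6 has just one choice, so cell 6 = yellow. So cell 3, cell 4 can't be yellow.
cell 3's domain is down to {grey}, so cell 3 = grey. So cell 4, cell 7 can't be grey.
So cell 4 = brown.

brown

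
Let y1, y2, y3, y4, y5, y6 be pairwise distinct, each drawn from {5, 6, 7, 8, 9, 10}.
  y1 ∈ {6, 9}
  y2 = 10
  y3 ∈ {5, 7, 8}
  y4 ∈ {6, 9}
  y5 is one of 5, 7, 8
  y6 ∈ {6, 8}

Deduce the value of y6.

y2's domain is down to {10}, so y2 = 10.
y1 and y4 share exactly the 2 values {6, 9}; by pigeonhole those values go to them, so strike 6, 9 from y6.
So y6 = 8.

8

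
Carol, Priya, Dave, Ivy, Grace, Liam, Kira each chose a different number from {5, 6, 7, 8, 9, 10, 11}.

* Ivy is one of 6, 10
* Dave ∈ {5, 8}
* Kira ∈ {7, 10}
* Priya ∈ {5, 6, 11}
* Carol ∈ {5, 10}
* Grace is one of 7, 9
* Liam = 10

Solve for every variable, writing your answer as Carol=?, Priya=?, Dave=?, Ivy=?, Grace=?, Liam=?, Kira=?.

Carol=5, Priya=11, Dave=8, Ivy=6, Grace=9, Liam=10, Kira=7

Liam has just one choice, so Liam = 10. Remove 10 from Carol, Ivy, Kira.
Kira's domain is down to {7}, so Kira = 7. Strike 7 from Grace.
Carol has just one choice, so Carol = 5. So Priya, Dave can't be 5.
Dave has just one choice, so Dave = 8.
Ivy must be 6 (only option left). So Priya can't be 6.
Grace must be 9 (only option left).
Priya's domain is down to {11}, so Priya = 11.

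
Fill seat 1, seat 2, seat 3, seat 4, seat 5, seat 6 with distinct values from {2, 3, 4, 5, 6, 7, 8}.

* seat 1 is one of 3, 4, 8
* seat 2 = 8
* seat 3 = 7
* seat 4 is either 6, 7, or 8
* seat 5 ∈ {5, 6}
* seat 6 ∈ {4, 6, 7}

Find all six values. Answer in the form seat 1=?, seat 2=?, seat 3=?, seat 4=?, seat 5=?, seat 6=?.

seat 1=3, seat 2=8, seat 3=7, seat 4=6, seat 5=5, seat 6=4

seat 2's domain is down to {8}, so seat 2 = 8. So seat 1, seat 4 can't be 8.
seat 3 must be 7 (only option left). Eliminate 7 elsewhere: seat 4, seat 6.
seat 4 must be 6 (only option left). Remove 6 from seat 5, seat 6.
That leaves seat 5 = 5.
seat 6 has just one choice, so seat 6 = 4. Strike 4 from seat 1.
seat 1's domain is down to {3}, so seat 1 = 3.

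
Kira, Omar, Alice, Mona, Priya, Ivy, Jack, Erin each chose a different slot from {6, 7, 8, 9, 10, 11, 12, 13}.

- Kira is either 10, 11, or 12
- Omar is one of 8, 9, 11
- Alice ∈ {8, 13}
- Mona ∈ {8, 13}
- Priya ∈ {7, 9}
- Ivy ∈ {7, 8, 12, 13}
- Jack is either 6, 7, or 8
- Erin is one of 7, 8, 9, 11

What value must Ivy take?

The 8 variables together cover exactly {6, 7, 8, 9, 10, 11, 12, 13} — 8 values for 8 variables — and 6 appears only in Jack's list, so Jack = 6.
The 7 still-open variables draw from only 7 values {7, 8, 9, 10, 11, 12, 13}, so each is used; only Kira can be 10, hence Kira = 10.
The 6 still-open variables draw from only 6 values {7, 8, 9, 11, 12, 13}, so each is used; only Ivy can be 12, hence Ivy = 12.

12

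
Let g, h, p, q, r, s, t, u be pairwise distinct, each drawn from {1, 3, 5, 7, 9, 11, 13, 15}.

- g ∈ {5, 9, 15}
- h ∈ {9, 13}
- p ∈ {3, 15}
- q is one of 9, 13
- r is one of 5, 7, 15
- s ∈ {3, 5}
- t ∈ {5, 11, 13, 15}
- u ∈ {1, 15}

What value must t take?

The 8 variables draw from only 8 values {1, 3, 5, 7, 9, 11, 13, 15}, so each is used; only u can be 1, hence u = 1.
The 7 still-open variables together cover exactly {3, 5, 7, 9, 11, 13, 15} — 7 values for 7 variables — and 7 appears only in r's list, so r = 7.
The 6 still-open variables together cover exactly {3, 5, 9, 11, 13, 15} — 6 values for 6 variables — and 11 appears only in t's list, so t = 11.

11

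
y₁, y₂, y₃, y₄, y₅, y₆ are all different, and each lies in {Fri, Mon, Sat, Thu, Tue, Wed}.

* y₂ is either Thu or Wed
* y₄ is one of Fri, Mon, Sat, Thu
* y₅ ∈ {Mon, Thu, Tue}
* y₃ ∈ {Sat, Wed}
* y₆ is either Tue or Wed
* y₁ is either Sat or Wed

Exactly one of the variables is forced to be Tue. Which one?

Among the 6 variables, Fri fits only y₄ (and all 6 values in {Fri, Mon, Sat, Thu, Tue, Wed} must be used), so y₄ = Fri.
The 5 still-open variables together cover exactly {Mon, Sat, Thu, Tue, Wed} — 5 values for 5 variables — and Mon appears only in y₅'s list, so y₅ = Mon.
The 4 still-open variables draw from only 4 values {Sat, Thu, Tue, Wed}, so each is used; only y₂ can be Thu, hence y₂ = Thu.
The 3 still-open variables together cover exactly {Sat, Tue, Wed} — 3 values for 3 variables — and Tue appears only in y₆'s list, so y₆ = Tue.

y₆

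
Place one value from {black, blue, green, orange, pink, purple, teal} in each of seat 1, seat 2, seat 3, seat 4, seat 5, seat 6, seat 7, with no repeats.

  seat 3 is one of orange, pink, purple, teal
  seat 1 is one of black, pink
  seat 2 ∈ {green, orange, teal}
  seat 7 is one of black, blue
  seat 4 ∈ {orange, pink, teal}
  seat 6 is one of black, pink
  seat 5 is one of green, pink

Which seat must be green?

seat 5

The 7 variables draw from only 7 values {black, blue, green, orange, pink, purple, teal}, so each is used; only seat 7 can be blue, hence seat 7 = blue.
The 6 still-open variables draw from only 6 values {black, green, orange, pink, purple, teal}, so each is used; only seat 3 can be purple, hence seat 3 = purple.
seat 1 and seat 6 share exactly the 2 values {black, pink}; by pigeonhole those values go to them, so strike black, pink from seat 4, seat 5.
So green goes to seat 5.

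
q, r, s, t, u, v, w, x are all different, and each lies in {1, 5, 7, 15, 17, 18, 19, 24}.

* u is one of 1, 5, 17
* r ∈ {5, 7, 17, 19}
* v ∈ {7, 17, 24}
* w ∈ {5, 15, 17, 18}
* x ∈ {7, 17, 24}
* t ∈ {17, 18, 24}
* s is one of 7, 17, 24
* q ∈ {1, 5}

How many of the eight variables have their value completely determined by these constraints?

The 8 variables together cover exactly {1, 5, 7, 15, 17, 18, 19, 24} — 8 values for 8 variables — and 15 appears only in w's list, so w = 15.
The 7 still-open variables draw from only 7 values {1, 5, 7, 17, 18, 19, 24}, so each is used; only t can be 18, hence t = 18.
Among the 6 still-open variables, 19 fits only r (and all 6 values in {1, 5, 7, 17, 19, 24} must be used), so r = 19.
s, v, x share exactly the 3 values {7, 17, 24}; by pigeonhole those values go to them, so strike 7, 17, 24 from u.
Determined: r=19, t=18, w=15. The other variables each still have more than one consistent value. That makes 3.

3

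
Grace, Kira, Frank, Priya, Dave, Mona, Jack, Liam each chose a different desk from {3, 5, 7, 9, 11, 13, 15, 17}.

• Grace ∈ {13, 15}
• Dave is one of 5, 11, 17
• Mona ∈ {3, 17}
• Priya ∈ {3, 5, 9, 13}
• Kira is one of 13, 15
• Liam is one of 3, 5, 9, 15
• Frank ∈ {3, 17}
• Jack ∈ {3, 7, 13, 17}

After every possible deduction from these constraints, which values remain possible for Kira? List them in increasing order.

13, 15

The 8 variables together cover exactly {3, 5, 7, 9, 11, 13, 15, 17} — 8 values for 8 variables — and 7 appears only in Jack's list, so Jack = 7.
The 7 still-open variables draw from only 7 values {3, 5, 9, 11, 13, 15, 17}, so each is used; only Dave can be 11, hence Dave = 11.
Grace and Kira share exactly the 2 values {13, 15}; by pigeonhole those values go to them, so strike 13, 15 from Priya, Liam.
Frank and Mona between them cover only {3, 17} — a naked pair. Remove those values from Priya, Liam.
No further eliminations apply; Kira can still be any of 13, 15.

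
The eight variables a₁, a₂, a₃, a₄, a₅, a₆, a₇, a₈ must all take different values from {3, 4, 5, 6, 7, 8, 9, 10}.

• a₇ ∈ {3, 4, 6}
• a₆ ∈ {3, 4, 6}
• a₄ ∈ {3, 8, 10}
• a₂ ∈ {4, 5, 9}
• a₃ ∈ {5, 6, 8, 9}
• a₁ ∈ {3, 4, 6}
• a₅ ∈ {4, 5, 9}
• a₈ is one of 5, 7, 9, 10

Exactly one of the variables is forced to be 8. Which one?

a₃

The 8 variables together cover exactly {3, 4, 5, 6, 7, 8, 9, 10} — 8 values for 8 variables — and 7 appears only in a₈'s list, so a₈ = 7.
The 7 still-open variables draw from only 7 values {3, 4, 5, 6, 8, 9, 10}, so each is used; only a₄ can be 10, hence a₄ = 10.
The 6 still-open variables draw from only 6 values {3, 4, 5, 6, 8, 9}, so each is used; only a₃ can be 8, hence a₃ = 8.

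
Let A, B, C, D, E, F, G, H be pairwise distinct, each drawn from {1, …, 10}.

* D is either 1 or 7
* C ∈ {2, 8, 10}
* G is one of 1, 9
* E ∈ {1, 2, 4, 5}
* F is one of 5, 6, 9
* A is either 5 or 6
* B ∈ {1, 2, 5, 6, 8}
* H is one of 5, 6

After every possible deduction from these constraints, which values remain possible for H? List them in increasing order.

5, 6

The 2 variables A and H are confined to {5, 6}, which locks those values in; drop them from B, E, F.
That leaves F = 9. Remove 9 from G.
G's domain is down to {1}, so G = 1. Remove 1 from B, D, E.
D's domain is down to {7}, so D = 7.
No further eliminations apply; H can still be any of 5, 6.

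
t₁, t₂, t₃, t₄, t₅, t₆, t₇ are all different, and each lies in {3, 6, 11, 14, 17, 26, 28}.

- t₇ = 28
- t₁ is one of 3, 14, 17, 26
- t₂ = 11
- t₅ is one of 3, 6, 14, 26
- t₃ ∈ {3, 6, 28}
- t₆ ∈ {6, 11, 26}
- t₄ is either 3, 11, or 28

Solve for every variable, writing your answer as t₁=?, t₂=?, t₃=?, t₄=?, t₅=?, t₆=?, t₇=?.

t₁=17, t₂=11, t₃=6, t₄=3, t₅=14, t₆=26, t₇=28

t₂ has just one choice, so t₂ = 11. Remove 11 from t₄, t₆.
t₇ must be 28 (only option left). Strike 28 from t₃, t₄.
t₄ has just one choice, so t₄ = 3. Strike 3 from t₁, t₃, t₅.
t₃ has just one choice, so t₃ = 6. Strike 6 from t₅, t₆.
t₆ has just one choice, so t₆ = 26. So t₁, t₅ can't be 26.
t₅ has just one choice, so t₅ = 14. Strike 14 from t₁.
t₁ has just one choice, so t₁ = 17.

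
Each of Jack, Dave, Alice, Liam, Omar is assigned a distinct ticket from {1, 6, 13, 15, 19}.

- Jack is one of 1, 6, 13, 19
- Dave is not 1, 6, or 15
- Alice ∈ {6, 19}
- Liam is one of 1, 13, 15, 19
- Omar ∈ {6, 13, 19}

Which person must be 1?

The 5 variables together cover exactly {1, 6, 13, 15, 19} — 5 values for 5 variables — and 15 appears only in Liam's list, so Liam = 15.
Among the 4 still-open variables, 1 fits only Jack (and all 4 values in {1, 6, 13, 19} must be used), so Jack = 1.

Jack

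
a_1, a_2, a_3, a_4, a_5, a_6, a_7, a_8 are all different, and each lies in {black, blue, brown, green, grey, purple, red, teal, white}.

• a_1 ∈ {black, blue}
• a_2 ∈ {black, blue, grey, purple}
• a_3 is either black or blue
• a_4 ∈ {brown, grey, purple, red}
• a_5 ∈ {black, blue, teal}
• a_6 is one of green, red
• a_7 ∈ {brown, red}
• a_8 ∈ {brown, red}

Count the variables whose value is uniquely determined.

2

The 8 variables together cover exactly {black, blue, brown, green, grey, purple, red, teal} — 8 values for 8 variables — and green appears only in a_6's list, so a_6 = green.
The 7 still-open variables together cover exactly {black, blue, brown, grey, purple, red, teal} — 7 values for 7 variables — and teal appears only in a_5's list, so a_5 = teal.
a_1 and a_3 share exactly the 2 values {black, blue}; by pigeonhole those values go to them, so strike black, blue from a_2.
a_7 and a_8 share exactly the 2 values {brown, red}; by pigeonhole those values go to them, so strike brown, red from a_4.
Determined: a_5=teal, a_6=green. The other variables each still have more than one consistent value. That makes 2.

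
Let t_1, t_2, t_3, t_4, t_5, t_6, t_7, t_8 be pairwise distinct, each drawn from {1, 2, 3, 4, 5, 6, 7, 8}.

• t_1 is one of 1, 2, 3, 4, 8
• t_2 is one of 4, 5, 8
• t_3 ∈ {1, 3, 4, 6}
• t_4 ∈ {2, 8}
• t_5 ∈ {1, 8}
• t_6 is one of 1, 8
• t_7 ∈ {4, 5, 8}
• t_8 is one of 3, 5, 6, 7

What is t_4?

2

Among the 8 variables, 7 fits only t_8 (and all 8 values in {1, 2, 3, 4, 5, 6, 7, 8} must be used), so t_8 = 7.
Among the 7 still-open variables, 6 fits only t_3 (and all 7 values in {1, 2, 3, 4, 5, 6, 8} must be used), so t_3 = 6.
Among the 6 still-open variables, 3 fits only t_1 (and all 6 values in {1, 2, 3, 4, 5, 8} must be used), so t_1 = 3.
The 5 still-open variables draw from only 5 values {1, 2, 4, 5, 8}, so each is used; only t_4 can be 2, hence t_4 = 2.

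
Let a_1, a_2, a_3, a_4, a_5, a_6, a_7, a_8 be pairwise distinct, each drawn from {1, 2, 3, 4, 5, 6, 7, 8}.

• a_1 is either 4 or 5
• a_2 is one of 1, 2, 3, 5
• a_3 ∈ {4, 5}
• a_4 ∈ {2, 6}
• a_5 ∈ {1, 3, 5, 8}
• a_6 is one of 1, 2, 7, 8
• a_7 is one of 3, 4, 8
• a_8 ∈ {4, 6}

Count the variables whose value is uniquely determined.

3

The 8 variables together cover exactly {1, 2, 3, 4, 5, 6, 7, 8} — 8 values for 8 variables — and 7 appears only in a_6's list, so a_6 = 7.
a_1 and a_3 between them cover only {4, 5} — a naked pair. Remove those values from a_2, a_5, a_7, a_8.
a_8 must be 6 (only option left). Strike 6 from a_4.
That leaves a_4 = 2. Eliminate 2 elsewhere: a_2.
Determined: a_4=2, a_6=7, a_8=6. The other variables each still have more than one consistent value. That makes 3.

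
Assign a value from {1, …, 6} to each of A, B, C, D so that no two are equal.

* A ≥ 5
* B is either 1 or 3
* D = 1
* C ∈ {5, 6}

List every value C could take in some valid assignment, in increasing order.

5, 6

D has just one choice, so D = 1. Strike 1 from B.
B's domain is down to {3}, so B = 3.
No further eliminations apply; C can still be any of 5, 6.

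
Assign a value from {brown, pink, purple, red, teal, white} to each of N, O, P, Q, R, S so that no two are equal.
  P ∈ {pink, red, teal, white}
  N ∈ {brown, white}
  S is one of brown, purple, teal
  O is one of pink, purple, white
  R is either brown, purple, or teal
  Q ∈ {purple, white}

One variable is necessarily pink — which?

Among the 6 variables, red fits only P (and all 6 values in {brown, pink, purple, red, teal, white} must be used), so P = red.
Among the 5 still-open variables, pink fits only O (and all 5 values in {brown, pink, purple, teal, white} must be used), so O = pink.

O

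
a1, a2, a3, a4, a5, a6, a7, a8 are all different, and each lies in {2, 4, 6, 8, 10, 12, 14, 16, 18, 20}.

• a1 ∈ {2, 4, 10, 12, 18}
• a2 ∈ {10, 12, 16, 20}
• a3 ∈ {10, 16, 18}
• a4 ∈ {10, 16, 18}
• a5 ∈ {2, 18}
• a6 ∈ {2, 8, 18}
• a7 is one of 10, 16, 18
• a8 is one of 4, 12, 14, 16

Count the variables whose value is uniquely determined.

2

a3, a4, a7 between them cover only {10, 16, 18} — a naked triple. Remove those values from a1, a2, a5, a6, a8.
a5 must be 2 (only option left). Remove 2 from a1, a6.
That leaves a6 = 8.
Determined: a5=2, a6=8. The other variables each still have more than one consistent value. That makes 2.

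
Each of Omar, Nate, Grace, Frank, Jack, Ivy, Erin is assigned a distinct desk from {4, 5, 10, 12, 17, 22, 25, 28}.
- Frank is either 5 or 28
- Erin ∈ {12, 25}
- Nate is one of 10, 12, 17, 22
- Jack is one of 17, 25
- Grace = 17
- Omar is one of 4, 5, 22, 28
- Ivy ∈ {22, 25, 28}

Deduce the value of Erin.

12

Grace's domain is down to {17}, so Grace = 17. Strike 17 from Nate, Jack.
Jack must be 25 (only option left). Eliminate 25 elsewhere: Ivy, Erin.
So Erin = 12.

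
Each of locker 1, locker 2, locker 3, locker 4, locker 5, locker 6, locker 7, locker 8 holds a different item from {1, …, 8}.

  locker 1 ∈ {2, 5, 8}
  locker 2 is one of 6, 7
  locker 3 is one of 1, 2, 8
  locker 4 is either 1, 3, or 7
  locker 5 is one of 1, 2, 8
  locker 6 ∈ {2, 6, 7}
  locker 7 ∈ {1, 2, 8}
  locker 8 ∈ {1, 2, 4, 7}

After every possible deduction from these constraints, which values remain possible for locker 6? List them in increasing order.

The 8 variables draw from only 8 values {1, 2, 3, 4, 5, 6, 7, 8}, so each is used; only locker 4 can be 3, hence locker 4 = 3.
The 7 still-open variables together cover exactly {1, 2, 4, 5, 6, 7, 8} — 7 values for 7 variables — and 4 appears only in locker 8's list, so locker 8 = 4.
Among the 6 still-open variables, 5 fits only locker 1 (and all 6 values in {1, 2, 5, 6, 7, 8} must be used), so locker 1 = 5.
The 3 variables locker 3, locker 5, locker 7 are confined to {1, 2, 8}, which locks those values in; drop them from locker 6.
No further eliminations apply; locker 6 can still be any of 6, 7.

6, 7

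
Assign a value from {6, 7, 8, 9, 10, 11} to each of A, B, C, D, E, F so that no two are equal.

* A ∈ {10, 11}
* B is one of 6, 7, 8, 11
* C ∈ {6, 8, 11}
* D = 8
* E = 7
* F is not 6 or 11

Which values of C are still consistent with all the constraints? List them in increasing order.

D must be 8 (only option left). Remove 8 from B, C, F.
E has just one choice, so E = 7. Eliminate 7 elsewhere: B, F.
The 4 still-open variables draw from only 4 values {6, 9, 10, 11}, so each is used; only F can be 9, hence F = 9.
The 3 still-open variables together cover exactly {6, 10, 11} — 3 values for 3 variables — and 10 appears only in A's list, so A = 10.
No further eliminations apply; C can still be any of 6, 11.

6, 11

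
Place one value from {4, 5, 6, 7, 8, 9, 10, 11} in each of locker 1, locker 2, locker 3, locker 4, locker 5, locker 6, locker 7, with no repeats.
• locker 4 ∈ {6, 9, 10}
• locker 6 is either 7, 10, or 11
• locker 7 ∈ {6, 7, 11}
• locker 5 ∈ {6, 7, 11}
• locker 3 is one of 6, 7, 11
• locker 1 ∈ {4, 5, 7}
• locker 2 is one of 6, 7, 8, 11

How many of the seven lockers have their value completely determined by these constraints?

locker 3, locker 5, locker 7 between them cover only {6, 7, 11} — a naked triple. Remove those values from locker 1, locker 2, locker 4, locker 6.
locker 2 must be 8 (only option left).
locker 6 must be 10 (only option left). Eliminate 10 elsewhere: locker 4.
locker 4's domain is down to {9}, so locker 4 = 9.
Determined: locker 2=8, locker 4=9, locker 6=10. The other lockers each still have more than one consistent value. That makes 3.

3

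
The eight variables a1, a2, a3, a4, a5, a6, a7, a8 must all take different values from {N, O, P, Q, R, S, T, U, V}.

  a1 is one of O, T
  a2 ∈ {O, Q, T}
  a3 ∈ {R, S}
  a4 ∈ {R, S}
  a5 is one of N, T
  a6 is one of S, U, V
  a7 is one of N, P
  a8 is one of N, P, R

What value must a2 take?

Q

a3 and a4 share exactly the 2 values {R, S}; by pigeonhole those values go to them, so strike R, S from a6, a8.
The 2 variables a7 and a8 are confined to {N, P}, which locks those values in; drop them from a5.
a5 has just one choice, so a5 = T. Strike T from a1, a2.
That leaves a1 = O. Strike O from a2.
So a2 = Q.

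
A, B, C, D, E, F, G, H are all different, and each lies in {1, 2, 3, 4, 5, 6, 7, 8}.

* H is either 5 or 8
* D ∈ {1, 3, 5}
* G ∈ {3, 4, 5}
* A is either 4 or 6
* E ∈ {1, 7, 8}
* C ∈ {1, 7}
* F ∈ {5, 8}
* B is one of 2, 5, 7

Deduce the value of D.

3

The 8 variables together cover exactly {1, 2, 3, 4, 5, 6, 7, 8} — 8 values for 8 variables — and 2 appears only in B's list, so B = 2.
The 7 still-open variables together cover exactly {1, 3, 4, 5, 6, 7, 8} — 7 values for 7 variables — and 6 appears only in A's list, so A = 6.
The 6 still-open variables together cover exactly {1, 3, 4, 5, 7, 8} — 6 values for 6 variables — and 4 appears only in G's list, so G = 4.
The 5 still-open variables draw from only 5 values {1, 3, 5, 7, 8}, so each is used; only D can be 3, hence D = 3.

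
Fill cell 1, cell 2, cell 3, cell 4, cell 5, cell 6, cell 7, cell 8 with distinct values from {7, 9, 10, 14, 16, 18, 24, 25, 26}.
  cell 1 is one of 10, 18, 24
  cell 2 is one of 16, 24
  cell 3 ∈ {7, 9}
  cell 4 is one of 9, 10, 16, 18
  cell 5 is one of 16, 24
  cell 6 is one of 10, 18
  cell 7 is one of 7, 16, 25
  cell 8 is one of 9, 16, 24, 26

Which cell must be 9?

cell 4

Among the 8 variables, 25 fits only cell 7 (and all 8 values in {7, 9, 10, 16, 18, 24, 25, 26} must be used), so cell 7 = 25.
The 7 still-open variables together cover exactly {7, 9, 10, 16, 18, 24, 26} — 7 values for 7 variables — and 7 appears only in cell 3's list, so cell 3 = 7.
The 6 still-open variables draw from only 6 values {9, 10, 16, 18, 24, 26}, so each is used; only cell 8 can be 26, hence cell 8 = 26.
The 5 still-open variables together cover exactly {9, 10, 16, 18, 24} — 5 values for 5 variables — and 9 appears only in cell 4's list, so cell 4 = 9.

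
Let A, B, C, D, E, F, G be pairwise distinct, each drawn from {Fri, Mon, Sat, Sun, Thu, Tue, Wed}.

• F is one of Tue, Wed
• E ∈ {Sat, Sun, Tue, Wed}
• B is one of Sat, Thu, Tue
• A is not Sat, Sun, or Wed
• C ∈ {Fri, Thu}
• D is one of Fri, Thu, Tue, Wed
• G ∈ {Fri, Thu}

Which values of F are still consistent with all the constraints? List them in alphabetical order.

The 7 variables together cover exactly {Fri, Mon, Sat, Sun, Thu, Tue, Wed} — 7 values for 7 variables — and Mon appears only in A's list, so A = Mon.
The 6 still-open variables together cover exactly {Fri, Sat, Sun, Thu, Tue, Wed} — 6 values for 6 variables — and Sun appears only in E's list, so E = Sun.
The 5 still-open variables together cover exactly {Fri, Sat, Thu, Tue, Wed} — 5 values for 5 variables — and Sat appears only in B's list, so B = Sat.
C and G share exactly the 2 values {Fri, Thu}; by pigeonhole those values go to them, so strike Fri, Thu from D.
No further eliminations apply; F can still be any of Tue, Wed.

Tue, Wed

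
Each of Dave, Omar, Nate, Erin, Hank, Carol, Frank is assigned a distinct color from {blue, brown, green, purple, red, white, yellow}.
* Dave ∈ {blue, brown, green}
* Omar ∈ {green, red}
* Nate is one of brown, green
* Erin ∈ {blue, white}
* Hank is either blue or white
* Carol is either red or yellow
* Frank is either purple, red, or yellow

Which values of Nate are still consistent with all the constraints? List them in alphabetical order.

brown, green

The 7 variables together cover exactly {blue, brown, green, purple, red, white, yellow} — 7 values for 7 variables — and purple appears only in Frank's list, so Frank = purple.
The 6 still-open variables together cover exactly {blue, brown, green, red, white, yellow} — 6 values for 6 variables — and yellow appears only in Carol's list, so Carol = yellow.
Among the 5 still-open variables, red fits only Omar (and all 5 values in {blue, brown, green, red, white} must be used), so Omar = red.
The 2 variables Erin and Hank are confined to {blue, white}, which locks those values in; drop them from Dave.
No further eliminations apply; Nate can still be any of brown, green.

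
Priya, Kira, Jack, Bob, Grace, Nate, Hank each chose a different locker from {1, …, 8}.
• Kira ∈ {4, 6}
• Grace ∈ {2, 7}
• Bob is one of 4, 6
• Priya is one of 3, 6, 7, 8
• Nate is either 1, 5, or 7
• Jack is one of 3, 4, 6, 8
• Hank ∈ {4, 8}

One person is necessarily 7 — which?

Priya

The 2 variables Kira and Bob are confined to {4, 6}, which locks those values in; drop them from Priya, Jack, Hank.
Hank has just one choice, so Hank = 8. Strike 8 from Priya, Jack.
Jack's domain is down to {3}, so Jack = 3. Strike 3 from Priya.
So 7 goes to Priya.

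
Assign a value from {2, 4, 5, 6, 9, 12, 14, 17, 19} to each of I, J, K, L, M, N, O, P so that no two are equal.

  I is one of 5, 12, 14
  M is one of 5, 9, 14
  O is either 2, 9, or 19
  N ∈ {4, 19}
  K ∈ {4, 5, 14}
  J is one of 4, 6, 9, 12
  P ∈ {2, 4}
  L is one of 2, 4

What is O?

9

Among the 8 variables, 6 fits only J (and all 8 values in {2, 4, 5, 6, 9, 12, 14, 19} must be used), so J = 6.
Among the 7 still-open variables, 12 fits only I (and all 7 values in {2, 4, 5, 9, 12, 14, 19} must be used), so I = 12.
The 2 variables L and P are confined to {2, 4}, which locks those values in; drop them from K, N, O.
N must be 19 (only option left). So O can't be 19.
So O = 9.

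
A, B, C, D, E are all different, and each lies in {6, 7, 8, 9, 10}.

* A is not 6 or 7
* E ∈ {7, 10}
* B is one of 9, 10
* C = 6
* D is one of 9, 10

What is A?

8

C must be 6 (only option left).
The 4 still-open variables draw from only 4 values {7, 8, 9, 10}, so each is used; only E can be 7, hence E = 7.
The 3 still-open variables together cover exactly {8, 9, 10} — 3 values for 3 variables — and 8 appears only in A's list, so A = 8.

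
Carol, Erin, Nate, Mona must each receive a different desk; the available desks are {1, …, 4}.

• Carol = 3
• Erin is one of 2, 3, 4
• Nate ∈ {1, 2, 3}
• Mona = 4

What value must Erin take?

2

Carol must be 3 (only option left). So Erin, Nate can't be 3.
That leaves Mona = 4. Remove 4 from Erin.
So Erin = 2.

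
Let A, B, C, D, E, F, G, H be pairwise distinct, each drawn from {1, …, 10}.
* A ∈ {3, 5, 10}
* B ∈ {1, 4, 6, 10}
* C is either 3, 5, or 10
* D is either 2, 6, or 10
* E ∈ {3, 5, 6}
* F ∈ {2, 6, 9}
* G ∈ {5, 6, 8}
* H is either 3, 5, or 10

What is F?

A, C, H between them cover only {3, 5, 10} — a naked triple. Remove those values from B, D, E, G.
E has just one choice, so E = 6. Remove 6 from B, D, F, G.
That leaves G = 8.
D has just one choice, so D = 2. Remove 2 from F.
So F = 9.

9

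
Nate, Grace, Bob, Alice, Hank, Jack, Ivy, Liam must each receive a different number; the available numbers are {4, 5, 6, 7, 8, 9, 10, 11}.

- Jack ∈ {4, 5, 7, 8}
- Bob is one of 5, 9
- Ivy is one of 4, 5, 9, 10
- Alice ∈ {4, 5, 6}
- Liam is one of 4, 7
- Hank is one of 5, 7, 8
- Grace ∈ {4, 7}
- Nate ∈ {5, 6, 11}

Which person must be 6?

The 8 variables together cover exactly {4, 5, 6, 7, 8, 9, 10, 11} — 8 values for 8 variables — and 10 appears only in Ivy's list, so Ivy = 10.
Among the 7 still-open variables, 9 fits only Bob (and all 7 values in {4, 5, 6, 7, 8, 9, 11} must be used), so Bob = 9.
Among the 6 still-open variables, 11 fits only Nate (and all 6 values in {4, 5, 6, 7, 8, 11} must be used), so Nate = 11.
Among the 5 still-open variables, 6 fits only Alice (and all 5 values in {4, 5, 6, 7, 8} must be used), so Alice = 6.

Alice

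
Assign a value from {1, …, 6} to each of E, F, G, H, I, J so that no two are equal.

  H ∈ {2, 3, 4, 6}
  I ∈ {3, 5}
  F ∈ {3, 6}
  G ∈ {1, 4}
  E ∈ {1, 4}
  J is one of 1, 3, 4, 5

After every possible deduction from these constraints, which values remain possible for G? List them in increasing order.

Among the 6 variables, 2 fits only H (and all 6 values in {1, 2, 3, 4, 5, 6} must be used), so H = 2.
The 5 still-open variables draw from only 5 values {1, 3, 4, 5, 6}, so each is used; only F can be 6, hence F = 6.
E and G between them cover only {1, 4} — a naked pair. Remove those values from J.
No further eliminations apply; G can still be any of 1, 4.

1, 4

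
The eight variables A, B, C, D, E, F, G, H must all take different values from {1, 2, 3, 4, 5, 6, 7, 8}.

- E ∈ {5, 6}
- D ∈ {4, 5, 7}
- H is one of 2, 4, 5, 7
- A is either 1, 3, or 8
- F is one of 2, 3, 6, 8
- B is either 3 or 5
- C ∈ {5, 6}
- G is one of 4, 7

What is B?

3

The 8 variables draw from only 8 values {1, 2, 3, 4, 5, 6, 7, 8}, so each is used; only A can be 1, hence A = 1.
The 7 still-open variables draw from only 7 values {2, 3, 4, 5, 6, 7, 8}, so each is used; only F can be 8, hence F = 8.
Among the 6 still-open variables, 2 fits only H (and all 6 values in {2, 3, 4, 5, 6, 7} must be used), so H = 2.
The 5 still-open variables together cover exactly {3, 4, 5, 6, 7} — 5 values for 5 variables — and 3 appears only in B's list, so B = 3.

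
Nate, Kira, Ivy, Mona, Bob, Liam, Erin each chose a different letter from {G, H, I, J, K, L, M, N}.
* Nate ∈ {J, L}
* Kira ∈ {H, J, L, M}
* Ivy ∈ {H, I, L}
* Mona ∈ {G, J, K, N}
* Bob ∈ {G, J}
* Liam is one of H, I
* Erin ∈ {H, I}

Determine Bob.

G

Liam and Erin share exactly the 2 values {H, I}; by pigeonhole those values go to them, so strike H, I from Kira, Ivy.
Ivy's domain is down to {L}, so Ivy = L. Strike L from Nate, Kira.
Nate has just one choice, so Nate = J. Strike J from Kira, Mona, Bob.
So Bob = G.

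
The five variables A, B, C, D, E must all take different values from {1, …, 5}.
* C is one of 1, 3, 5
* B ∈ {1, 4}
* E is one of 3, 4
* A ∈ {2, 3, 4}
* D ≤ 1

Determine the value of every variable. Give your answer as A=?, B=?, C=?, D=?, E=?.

D's domain is down to {1}, so D = 1. Strike 1 from B, C.
B must be 4 (only option left). Strike 4 from A, E.
E's domain is down to {3}, so E = 3. Remove 3 from A, C.
A's domain is down to {2}, so A = 2.
C has just one choice, so C = 5.

A=2, B=4, C=5, D=1, E=3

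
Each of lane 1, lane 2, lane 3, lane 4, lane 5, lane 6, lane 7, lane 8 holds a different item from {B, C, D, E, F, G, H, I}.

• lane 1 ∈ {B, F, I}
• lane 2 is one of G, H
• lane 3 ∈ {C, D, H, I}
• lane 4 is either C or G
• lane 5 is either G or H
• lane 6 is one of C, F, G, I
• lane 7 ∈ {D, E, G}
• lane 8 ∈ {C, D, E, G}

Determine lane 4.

C

Among the 8 variables, B fits only lane 1 (and all 8 values in {B, C, D, E, F, G, H, I} must be used), so lane 1 = B.
The 7 still-open variables together cover exactly {C, D, E, F, G, H, I} — 7 values for 7 variables — and F appears only in lane 6's list, so lane 6 = F.
Among the 6 still-open variables, I fits only lane 3 (and all 6 values in {C, D, E, G, H, I} must be used), so lane 3 = I.
lane 2 and lane 5 share exactly the 2 values {G, H}; by pigeonhole those values go to them, so strike G, H from lane 4, lane 7, lane 8.
So lane 4 = C.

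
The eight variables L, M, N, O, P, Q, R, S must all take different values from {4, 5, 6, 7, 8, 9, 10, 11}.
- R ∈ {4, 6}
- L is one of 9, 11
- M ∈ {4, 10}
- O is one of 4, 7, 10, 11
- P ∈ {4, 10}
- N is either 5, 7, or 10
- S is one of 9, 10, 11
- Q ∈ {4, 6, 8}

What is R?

6

Among the 8 variables, 5 fits only N (and all 8 values in {4, 5, 6, 7, 8, 9, 10, 11} must be used), so N = 5.
Among the 7 still-open variables, 7 fits only O (and all 7 values in {4, 6, 7, 8, 9, 10, 11} must be used), so O = 7.
The 6 still-open variables draw from only 6 values {4, 6, 8, 9, 10, 11}, so each is used; only Q can be 8, hence Q = 8.
The 5 still-open variables together cover exactly {4, 6, 9, 10, 11} — 5 values for 5 variables — and 6 appears only in R's list, so R = 6.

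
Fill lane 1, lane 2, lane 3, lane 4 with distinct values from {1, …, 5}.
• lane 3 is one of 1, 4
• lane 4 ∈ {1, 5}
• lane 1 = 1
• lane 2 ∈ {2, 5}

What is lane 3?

4

lane 1's domain is down to {1}, so lane 1 = 1. So lane 3, lane 4 can't be 1.
So lane 3 = 4.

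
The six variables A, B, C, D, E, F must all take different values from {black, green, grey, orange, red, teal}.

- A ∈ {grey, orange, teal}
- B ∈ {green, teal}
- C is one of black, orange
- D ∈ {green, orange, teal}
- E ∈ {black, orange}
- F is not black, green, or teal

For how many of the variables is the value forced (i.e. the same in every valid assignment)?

Among the 6 variables, red fits only F (and all 6 values in {black, green, grey, orange, red, teal} must be used), so F = red.
The 5 still-open variables together cover exactly {black, green, grey, orange, teal} — 5 values for 5 variables — and grey appears only in A's list, so A = grey.
C and E share exactly the 2 values {black, orange}; by pigeonhole those values go to them, so strike black, orange from D.
Determined: A=grey, F=red. The other variables each still have more than one consistent value. That makes 2.

2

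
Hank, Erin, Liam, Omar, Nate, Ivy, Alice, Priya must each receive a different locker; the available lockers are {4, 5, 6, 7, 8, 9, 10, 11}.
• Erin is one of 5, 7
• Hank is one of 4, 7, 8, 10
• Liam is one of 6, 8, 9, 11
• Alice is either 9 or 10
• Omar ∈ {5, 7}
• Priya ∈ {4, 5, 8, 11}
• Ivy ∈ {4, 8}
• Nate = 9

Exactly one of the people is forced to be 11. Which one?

Nate must be 9 (only option left). Strike 9 from Liam, Alice.
Alice must be 10 (only option left). So Hank can't be 10.
The 6 still-open variables together cover exactly {4, 5, 6, 7, 8, 11} — 6 values for 6 variables — and 6 appears only in Liam's list, so Liam = 6.
The 5 still-open variables together cover exactly {4, 5, 7, 8, 11} — 5 values for 5 variables — and 11 appears only in Priya's list, so Priya = 11.

Priya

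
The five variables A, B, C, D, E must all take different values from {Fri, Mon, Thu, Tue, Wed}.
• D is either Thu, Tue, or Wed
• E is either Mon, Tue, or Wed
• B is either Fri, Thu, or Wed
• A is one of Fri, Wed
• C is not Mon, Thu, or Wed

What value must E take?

The 5 variables together cover exactly {Fri, Mon, Thu, Tue, Wed} — 5 values for 5 variables — and Mon appears only in E's list, so E = Mon.

Mon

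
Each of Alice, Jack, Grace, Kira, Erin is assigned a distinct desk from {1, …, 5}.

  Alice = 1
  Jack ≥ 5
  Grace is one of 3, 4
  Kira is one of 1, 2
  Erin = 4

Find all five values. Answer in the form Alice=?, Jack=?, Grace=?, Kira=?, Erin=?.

Alice must be 1 (only option left). So Kira can't be 1.
Jack has just one choice, so Jack = 5.
Kira has just one choice, so Kira = 2.
Erin must be 4 (only option left). Eliminate 4 elsewhere: Grace.
That leaves Grace = 3.

Alice=1, Jack=5, Grace=3, Kira=2, Erin=4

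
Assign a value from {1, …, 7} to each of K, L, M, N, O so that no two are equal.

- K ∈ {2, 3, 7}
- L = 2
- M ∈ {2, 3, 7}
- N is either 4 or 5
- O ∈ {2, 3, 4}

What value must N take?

L must be 2 (only option left). Strike 2 from K, M, O.
Among the 4 still-open variables, 5 fits only N (and all 4 values in {3, 4, 5, 7} must be used), so N = 5.

5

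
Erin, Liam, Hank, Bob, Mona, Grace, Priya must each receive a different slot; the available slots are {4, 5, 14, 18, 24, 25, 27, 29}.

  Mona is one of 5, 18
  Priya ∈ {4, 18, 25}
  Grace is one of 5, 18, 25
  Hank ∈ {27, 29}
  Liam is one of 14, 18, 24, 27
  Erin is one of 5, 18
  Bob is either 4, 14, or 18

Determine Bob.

Erin and Mona between them cover only {5, 18} — a naked pair. Remove those values from Liam, Bob, Grace, Priya.
Grace has just one choice, so Grace = 25. Strike 25 from Priya.
Priya has just one choice, so Priya = 4. Strike 4 from Bob.
So Bob = 14.

14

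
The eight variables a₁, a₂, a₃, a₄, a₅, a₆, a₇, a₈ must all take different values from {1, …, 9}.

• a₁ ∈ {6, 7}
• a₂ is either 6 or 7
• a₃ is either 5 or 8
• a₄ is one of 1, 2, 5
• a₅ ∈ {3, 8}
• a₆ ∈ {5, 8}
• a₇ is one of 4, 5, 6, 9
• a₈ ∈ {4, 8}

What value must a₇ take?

9

a₁ and a₂ share exactly the 2 values {6, 7}; by pigeonhole those values go to them, so strike 6, 7 from a₇.
a₃ and a₆ share exactly the 2 values {5, 8}; by pigeonhole those values go to them, so strike 5, 8 from a₄, a₅, a₇, a₈.
a₅ must be 3 (only option left).
That leaves a₈ = 4. Eliminate 4 elsewhere: a₇.
So a₇ = 9.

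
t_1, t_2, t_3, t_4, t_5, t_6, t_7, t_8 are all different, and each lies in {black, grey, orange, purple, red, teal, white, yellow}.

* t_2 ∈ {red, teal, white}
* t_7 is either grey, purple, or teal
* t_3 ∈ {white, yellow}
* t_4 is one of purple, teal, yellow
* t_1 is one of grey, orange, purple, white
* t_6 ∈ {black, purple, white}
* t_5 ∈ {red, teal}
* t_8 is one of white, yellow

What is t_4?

Among the 8 variables, black fits only t_6 (and all 8 values in {black, grey, orange, purple, red, teal, white, yellow} must be used), so t_6 = black.
The 7 still-open variables together cover exactly {grey, orange, purple, red, teal, white, yellow} — 7 values for 7 variables — and orange appears only in t_1's list, so t_1 = orange.
The 6 still-open variables draw from only 6 values {grey, purple, red, teal, white, yellow}, so each is used; only t_7 can be grey, hence t_7 = grey.
The 5 still-open variables together cover exactly {purple, red, teal, white, yellow} — 5 values for 5 variables — and purple appears only in t_4's list, so t_4 = purple.

purple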